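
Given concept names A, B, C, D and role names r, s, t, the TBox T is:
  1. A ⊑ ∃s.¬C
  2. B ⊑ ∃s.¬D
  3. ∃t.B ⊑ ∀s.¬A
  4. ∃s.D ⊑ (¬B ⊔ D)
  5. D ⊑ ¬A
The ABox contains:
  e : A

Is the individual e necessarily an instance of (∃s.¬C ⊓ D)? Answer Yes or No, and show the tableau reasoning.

1. e : (∃s.¬C ⊓ D)?  L(e) = {A} ∪ {(∀s.C ⊔ ¬D)}
   apply at e: A⊑∃s.¬C
   open: L(e) ⊇ {A, ¬B, ¬D, ∀s.¬D, ∀t.¬B, …} (+ ∃-successors) — e ∉ (∃s.¬C ⊓ D) possible
2. Hence e : (∃s.¬C ⊓ D): not entailed.

No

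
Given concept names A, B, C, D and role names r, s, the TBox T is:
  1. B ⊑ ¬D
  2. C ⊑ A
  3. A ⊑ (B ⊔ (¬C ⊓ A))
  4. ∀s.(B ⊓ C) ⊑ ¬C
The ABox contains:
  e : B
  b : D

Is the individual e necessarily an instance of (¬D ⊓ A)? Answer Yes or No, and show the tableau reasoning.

1. e : (¬D ⊓ A)?  L(e) = {B} ∪ {(D ⊔ ¬A)}
   apply at e: B⊑¬D
   open: L(e) ⊇ {B, ¬A, ¬C, ¬D} — e ∉ (¬D ⊓ A) possible
2. Hence e : (¬D ⊓ A): not entailed.

No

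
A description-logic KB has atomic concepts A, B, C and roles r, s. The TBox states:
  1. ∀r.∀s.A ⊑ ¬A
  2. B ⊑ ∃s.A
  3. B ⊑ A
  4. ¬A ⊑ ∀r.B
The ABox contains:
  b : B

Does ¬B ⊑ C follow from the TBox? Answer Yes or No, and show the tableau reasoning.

1. ¬B ⊑ C  ⇔  (¬B ⊓ ¬C) unsat w.r.t. T
   open: L(x₀) ⊇ {A, ¬B, ¬C, ∃r.∃s.¬A} (+ ∃-successors)
2. Hence ¬B ⊑ C: not entailed.

No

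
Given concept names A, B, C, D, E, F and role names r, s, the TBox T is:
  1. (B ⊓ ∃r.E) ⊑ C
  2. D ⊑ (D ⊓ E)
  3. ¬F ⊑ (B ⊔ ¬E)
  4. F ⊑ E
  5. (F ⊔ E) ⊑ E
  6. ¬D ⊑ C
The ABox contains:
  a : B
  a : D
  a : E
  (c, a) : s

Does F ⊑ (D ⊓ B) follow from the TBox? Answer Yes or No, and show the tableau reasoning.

No

1. F ⊑ (D ⊓ B)  ⇔  (F ⊓ (¬D ⊔ ¬B)) unsat w.r.t. T
   apply at x₀: F⊑E
   open: L(x₀) ⊇ {D, E, F, ¬B}
2. Hence F ⊑ (D ⊓ B): not entailed.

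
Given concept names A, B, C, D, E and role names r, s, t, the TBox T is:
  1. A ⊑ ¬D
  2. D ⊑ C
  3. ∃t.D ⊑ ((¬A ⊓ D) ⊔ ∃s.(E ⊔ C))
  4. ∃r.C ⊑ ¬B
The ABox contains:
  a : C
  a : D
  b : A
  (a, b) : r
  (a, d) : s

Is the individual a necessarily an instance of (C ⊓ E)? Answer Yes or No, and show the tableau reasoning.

1. a : (C ⊓ E)?  L(a) = {C, D} ∪ {(¬C ⊔ ¬E)}
   open: L(a) ⊇ {C, D, ¬A, ¬E, ∀r.¬C, …} — a ∉ (C ⊓ E) possible
2. Hence a : (C ⊓ E): not entailed.

No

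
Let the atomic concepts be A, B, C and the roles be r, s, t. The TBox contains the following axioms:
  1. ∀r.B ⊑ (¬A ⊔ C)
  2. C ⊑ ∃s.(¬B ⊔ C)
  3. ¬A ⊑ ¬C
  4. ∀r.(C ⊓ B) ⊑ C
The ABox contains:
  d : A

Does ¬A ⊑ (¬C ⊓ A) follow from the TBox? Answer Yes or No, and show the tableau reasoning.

No

1. ¬A ⊑ (¬C ⊓ A)  ⇔  (¬A ⊓ (C ⊔ ¬A)) unsat w.r.t. T
   apply at x₀: ¬A⊑¬C
   open: L(x₀) ⊇ {¬A, ¬C, ∃r.(¬C ⊔ ¬B), ∃r.¬B} (+ ∃-successors)
2. Hence ¬A ⊑ (¬C ⊓ A): not entailed.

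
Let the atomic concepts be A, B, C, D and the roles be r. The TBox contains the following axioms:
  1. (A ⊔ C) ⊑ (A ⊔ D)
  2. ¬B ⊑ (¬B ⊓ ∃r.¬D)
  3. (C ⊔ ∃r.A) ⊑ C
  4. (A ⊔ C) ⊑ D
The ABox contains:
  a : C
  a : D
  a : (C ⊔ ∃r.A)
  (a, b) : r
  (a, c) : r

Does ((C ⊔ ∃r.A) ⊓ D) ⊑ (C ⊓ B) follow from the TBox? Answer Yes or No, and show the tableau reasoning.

No

1. ((C ⊔ ∃r.A) ⊓ D) ⊑ (C ⊓ B)  ⇔  (((C ⊔ ∃r.A) ⊓ D) ⊓ (¬C ⊔ ¬B)) unsat w.r.t. T
   apply at x₀: (C ⊔ ∃r.A)⊑C
   open: L(x₀) ⊇ {C, D, ¬B, ∃r.¬D} (+ ∃-successors)
2. Hence ((C ⊔ ∃r.A) ⊓ D) ⊑ (C ⊓ B): not entailed.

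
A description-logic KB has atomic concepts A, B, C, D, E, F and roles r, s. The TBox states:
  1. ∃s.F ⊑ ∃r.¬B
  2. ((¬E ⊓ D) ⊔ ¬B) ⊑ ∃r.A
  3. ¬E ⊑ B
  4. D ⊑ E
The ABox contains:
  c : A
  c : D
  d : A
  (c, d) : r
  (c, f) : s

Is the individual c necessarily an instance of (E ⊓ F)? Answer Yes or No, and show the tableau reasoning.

1. c : (E ⊓ F)?  L(c) = {A, D} ∪ {(¬E ⊔ ¬F)}
   apply at c: D⊑E
   open: L(c) ⊇ {A, B, D, E, ¬F, …} — c ∉ (E ⊓ F) possible
2. Hence c : (E ⊓ F): not entailed.

No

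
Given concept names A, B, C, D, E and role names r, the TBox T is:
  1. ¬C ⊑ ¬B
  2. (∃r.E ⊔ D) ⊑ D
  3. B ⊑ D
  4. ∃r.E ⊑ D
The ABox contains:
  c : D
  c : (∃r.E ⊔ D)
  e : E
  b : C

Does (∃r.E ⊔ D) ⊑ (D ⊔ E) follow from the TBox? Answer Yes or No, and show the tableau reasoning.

1. (∃r.E ⊔ D) ⊑ (D ⊔ E)  ⇔  ((∃r.E ⊔ D) ⊓ (¬D ⊓ ¬E)) unsat w.r.t. T
   all branches close; clash {D, ¬D} at x₀
2. Hence (∃r.E ⊔ D) ⊑ (D ⊔ E): entailed.

Yes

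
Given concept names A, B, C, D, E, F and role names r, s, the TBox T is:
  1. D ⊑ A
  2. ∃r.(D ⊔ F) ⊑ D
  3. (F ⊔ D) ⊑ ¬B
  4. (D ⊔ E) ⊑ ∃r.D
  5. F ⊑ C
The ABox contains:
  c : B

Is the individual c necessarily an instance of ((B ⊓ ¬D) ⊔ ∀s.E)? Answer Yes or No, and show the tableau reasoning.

Yes

1. c : ((B ⊓ ¬D) ⊔ ∀s.E)?  L(c) = {B} ∪ {((¬B ⊔ D) ⊓ ∃s.¬E)}
   clash {B, ¬B} at c — c ∈ ((B ⊓ ¬D) ⊔ ∀s.E)
2. Hence c : ((B ⊓ ¬D) ⊔ ∀s.E): entailed.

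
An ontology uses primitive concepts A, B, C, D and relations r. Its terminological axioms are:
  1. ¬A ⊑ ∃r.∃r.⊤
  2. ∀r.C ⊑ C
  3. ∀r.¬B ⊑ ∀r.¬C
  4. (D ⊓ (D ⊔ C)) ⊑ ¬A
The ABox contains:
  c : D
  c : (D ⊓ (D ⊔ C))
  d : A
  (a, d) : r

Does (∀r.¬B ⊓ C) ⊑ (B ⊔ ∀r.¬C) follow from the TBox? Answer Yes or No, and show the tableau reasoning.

1. (∀r.¬B ⊓ C) ⊑ (B ⊔ ∀r.¬C)  ⇔  ((∀r.¬B ⊓ C) ⊓ (¬B ⊓ ∃r.C)) unsat w.r.t. T
   all branches close; clash {C, ¬C} at an ∃-successor
2. Hence (∀r.¬B ⊓ C) ⊑ (B ⊔ ∀r.¬C): entailed.

Yes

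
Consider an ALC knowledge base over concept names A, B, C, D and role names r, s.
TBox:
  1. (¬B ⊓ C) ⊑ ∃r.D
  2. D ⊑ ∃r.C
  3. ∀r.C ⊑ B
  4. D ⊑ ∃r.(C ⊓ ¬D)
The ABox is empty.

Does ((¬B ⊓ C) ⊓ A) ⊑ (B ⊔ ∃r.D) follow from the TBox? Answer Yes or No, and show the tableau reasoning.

1. ((¬B ⊓ C) ⊓ A) ⊑ (B ⊔ ∃r.D)  ⇔  (((¬B ⊓ C) ⊓ A) ⊓ (¬B ⊓ ∀r.¬D)) unsat w.r.t. T
   all branches close; clash {B, ¬B} at x₀
2. Hence ((¬B ⊓ C) ⊓ A) ⊑ (B ⊔ ∃r.D): entailed.

Yes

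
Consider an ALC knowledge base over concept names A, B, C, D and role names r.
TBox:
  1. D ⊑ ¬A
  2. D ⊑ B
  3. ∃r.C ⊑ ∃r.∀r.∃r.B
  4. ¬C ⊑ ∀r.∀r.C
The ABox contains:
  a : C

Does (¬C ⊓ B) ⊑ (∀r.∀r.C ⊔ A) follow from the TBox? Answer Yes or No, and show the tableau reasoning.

1. (¬C ⊓ B) ⊑ (∀r.∀r.C ⊔ A)  ⇔  ((¬C ⊓ B) ⊓ (∃r.∃r.¬C ⊓ ¬A)) unsat w.r.t. T
   all branches close; clash {C, ¬C} at an ∃-successor
2. Hence (¬C ⊓ B) ⊑ (∀r.∀r.C ⊔ A): entailed.

Yes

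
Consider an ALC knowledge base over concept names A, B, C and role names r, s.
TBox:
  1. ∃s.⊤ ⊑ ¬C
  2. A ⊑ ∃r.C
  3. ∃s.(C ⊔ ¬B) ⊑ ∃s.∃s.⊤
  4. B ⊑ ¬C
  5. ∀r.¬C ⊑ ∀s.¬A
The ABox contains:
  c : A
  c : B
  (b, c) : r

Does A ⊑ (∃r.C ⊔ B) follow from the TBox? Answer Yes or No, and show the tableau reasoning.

1. A ⊑ (∃r.C ⊔ B)  ⇔  (A ⊓ (∀r.¬C ⊓ ¬B)) unsat w.r.t. T
   all branches close; clash {C, ¬C} at an ∃-successor
2. Hence A ⊑ (∃r.C ⊔ B): entailed.

Yes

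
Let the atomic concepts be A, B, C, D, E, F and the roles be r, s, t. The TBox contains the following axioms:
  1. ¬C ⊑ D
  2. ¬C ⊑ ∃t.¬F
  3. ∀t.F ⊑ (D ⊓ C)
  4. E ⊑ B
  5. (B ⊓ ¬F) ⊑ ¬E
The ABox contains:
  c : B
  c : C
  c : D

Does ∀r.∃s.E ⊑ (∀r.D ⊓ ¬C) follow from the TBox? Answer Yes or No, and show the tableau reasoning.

1. ∀r.∃s.E ⊑ (∀r.D ⊓ ¬C)  ⇔  (∀r.∃s.E ⊓ (∃r.¬D ⊔ C)) unsat w.r.t. T
   open: L(x₀) ⊇ {C, ¬E, ∀r.∃s.E, ∃t.¬F} (+ ∃-successors)
2. Hence ∀r.∃s.E ⊑ (∀r.D ⊓ ¬C): not entailed.

No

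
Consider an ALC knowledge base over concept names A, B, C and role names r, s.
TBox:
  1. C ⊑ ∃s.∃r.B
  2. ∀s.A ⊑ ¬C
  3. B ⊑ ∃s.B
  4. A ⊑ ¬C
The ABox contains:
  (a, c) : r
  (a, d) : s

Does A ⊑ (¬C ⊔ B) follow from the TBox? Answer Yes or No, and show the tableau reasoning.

Yes

1. A ⊑ (¬C ⊔ B)  ⇔  (A ⊓ (C ⊓ ¬B)) unsat w.r.t. T
   all branches close; clash {C, ¬C} at x₀
2. Hence A ⊑ (¬C ⊔ B): entailed.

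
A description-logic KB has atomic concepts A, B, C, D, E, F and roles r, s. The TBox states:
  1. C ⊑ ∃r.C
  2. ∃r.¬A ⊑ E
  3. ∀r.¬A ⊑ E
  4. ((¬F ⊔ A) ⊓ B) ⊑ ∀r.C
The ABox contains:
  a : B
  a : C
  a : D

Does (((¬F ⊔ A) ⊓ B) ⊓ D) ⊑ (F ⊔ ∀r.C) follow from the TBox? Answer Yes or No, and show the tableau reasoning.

Yes

1. (((¬F ⊔ A) ⊓ B) ⊓ D) ⊑ (F ⊔ ∀r.C)  ⇔  ((((¬F ⊔ A) ⊓ B) ⊓ D) ⊓ (¬F ⊓ ∃r.¬C)) unsat w.r.t. T
   all branches close; clash {C, ¬C} at an ∃-successor
2. Hence (((¬F ⊔ A) ⊓ B) ⊓ D) ⊑ (F ⊔ ∀r.C): entailed.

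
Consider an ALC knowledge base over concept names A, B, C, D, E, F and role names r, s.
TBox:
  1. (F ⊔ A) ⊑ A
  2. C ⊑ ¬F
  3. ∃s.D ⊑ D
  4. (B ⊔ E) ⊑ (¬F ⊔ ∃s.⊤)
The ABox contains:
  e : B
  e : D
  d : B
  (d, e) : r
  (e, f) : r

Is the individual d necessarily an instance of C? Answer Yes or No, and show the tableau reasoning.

No

1. d : C?  L(d) = {B} ∪ {¬C}
   open: L(d) ⊇ {B, ¬A, ¬C, ¬F, ∀s.¬D} — d ∉ C possible
2. Hence d : C: not entailed.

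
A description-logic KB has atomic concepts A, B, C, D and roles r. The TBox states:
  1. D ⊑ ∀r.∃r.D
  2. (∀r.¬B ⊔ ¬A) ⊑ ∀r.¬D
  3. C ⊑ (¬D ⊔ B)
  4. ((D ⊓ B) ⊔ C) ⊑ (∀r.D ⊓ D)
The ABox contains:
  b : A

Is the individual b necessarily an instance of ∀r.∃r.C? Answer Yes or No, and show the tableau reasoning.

1. b : ∀r.∃r.C?  L(b) = {A} ∪ {∃r.∀r.¬C}
   open: L(b) ⊇ {A, ¬C, ¬D, ∃r.B, ∃r.∀r.¬C} (+ ∃-successors) — b ∉ ∀r.∃r.C possible
2. Hence b : ∀r.∃r.C: not entailed.

No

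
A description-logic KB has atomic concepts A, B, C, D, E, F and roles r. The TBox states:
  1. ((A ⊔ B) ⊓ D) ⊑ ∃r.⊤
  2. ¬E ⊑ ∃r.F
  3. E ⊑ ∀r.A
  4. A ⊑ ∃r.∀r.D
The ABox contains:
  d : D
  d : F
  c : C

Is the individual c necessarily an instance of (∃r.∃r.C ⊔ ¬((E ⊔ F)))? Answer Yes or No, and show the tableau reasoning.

1. c : (∃r.∃r.C ⊔ ¬((E ⊔ F)))?  L(c) = {C} ∪ {(∀r.∀r.¬C ⊓ (E ⊔ F))}
   open: L(c) ⊇ {C, E, ¬A, ¬B, ∀r.A, …} — c ∉ (∃r.∃r.C ⊔ ¬((E ⊔ F))) possible
2. Hence c : (∃r.∃r.C ⊔ ¬((E ⊔ F))): not entailed.

No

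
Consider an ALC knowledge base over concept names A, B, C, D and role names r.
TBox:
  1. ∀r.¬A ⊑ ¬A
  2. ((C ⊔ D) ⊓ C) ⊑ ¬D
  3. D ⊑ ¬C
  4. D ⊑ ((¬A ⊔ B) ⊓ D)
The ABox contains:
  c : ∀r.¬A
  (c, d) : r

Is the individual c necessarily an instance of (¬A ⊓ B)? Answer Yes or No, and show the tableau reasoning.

No

1. c : (¬A ⊓ B)?  L(c) = {∀r.¬A} ∪ {(A ⊔ ¬B)}
   apply at c: ∀r.¬A⊑¬A
   open: L(c) ⊇ {¬A, ¬B, ¬D, ∀r.¬A} — c ∉ (¬A ⊓ B) possible
2. Hence c : (¬A ⊓ B): not entailed.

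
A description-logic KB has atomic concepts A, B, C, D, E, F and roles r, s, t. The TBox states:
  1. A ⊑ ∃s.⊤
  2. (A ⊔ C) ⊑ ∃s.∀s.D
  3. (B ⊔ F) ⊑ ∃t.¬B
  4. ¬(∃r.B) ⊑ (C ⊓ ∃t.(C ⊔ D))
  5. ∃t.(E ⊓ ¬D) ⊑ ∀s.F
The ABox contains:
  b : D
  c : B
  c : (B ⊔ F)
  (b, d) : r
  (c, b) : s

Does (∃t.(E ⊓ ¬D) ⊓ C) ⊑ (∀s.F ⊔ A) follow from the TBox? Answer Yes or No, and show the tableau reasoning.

1. (∃t.(E ⊓ ¬D) ⊓ C) ⊑ (∀s.F ⊔ A)  ⇔  ((∃t.(E ⊓ ¬D) ⊓ C) ⊓ (∃s.¬F ⊓ ¬A)) unsat w.r.t. T
   all branches close; clash {F, ¬F} at an ∃-successor
2. Hence (∃t.(E ⊓ ¬D) ⊓ C) ⊑ (∀s.F ⊔ A): entailed.

Yes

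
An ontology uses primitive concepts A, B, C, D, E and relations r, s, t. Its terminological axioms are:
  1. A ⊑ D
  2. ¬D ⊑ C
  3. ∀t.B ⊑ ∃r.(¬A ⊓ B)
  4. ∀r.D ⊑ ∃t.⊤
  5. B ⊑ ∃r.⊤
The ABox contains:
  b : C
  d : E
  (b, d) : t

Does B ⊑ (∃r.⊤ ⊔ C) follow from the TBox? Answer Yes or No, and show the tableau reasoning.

Yes

1. B ⊑ (∃r.⊤ ⊔ C)  ⇔  (B ⊓ (∀r.⊥ ⊓ ¬C)) unsat w.r.t. T
   all branches close; clash {C, ¬C} at x₀
2. Hence B ⊑ (∃r.⊤ ⊔ C): entailed.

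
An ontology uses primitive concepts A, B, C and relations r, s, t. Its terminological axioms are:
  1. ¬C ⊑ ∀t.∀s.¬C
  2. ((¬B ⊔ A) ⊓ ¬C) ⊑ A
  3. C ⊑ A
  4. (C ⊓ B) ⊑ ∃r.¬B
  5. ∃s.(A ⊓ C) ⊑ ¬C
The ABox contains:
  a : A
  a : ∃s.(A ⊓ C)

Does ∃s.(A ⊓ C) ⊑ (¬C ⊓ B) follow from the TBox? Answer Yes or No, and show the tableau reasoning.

1. ∃s.(A ⊓ C) ⊑ (¬C ⊓ B)  ⇔  (∃s.(A ⊓ C) ⊓ (C ⊔ ¬B)) unsat w.r.t. T
   apply at x₀: ∃s.(A ⊓ C)⊑¬C
   open: L(x₀) ⊇ {A, ¬B, ¬C, ∀t.∀s.¬C, ∃s.(A ⊓ C)} (+ ∃-successors)
2. Hence ∃s.(A ⊓ C) ⊑ (¬C ⊓ B): not entailed.

No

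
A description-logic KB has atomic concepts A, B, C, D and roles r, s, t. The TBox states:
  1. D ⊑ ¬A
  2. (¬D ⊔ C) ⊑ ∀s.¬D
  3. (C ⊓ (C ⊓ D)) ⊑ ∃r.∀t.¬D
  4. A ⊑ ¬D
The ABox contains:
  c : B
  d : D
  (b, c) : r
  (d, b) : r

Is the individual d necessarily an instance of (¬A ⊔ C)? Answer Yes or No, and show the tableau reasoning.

Yes

1. d : (¬A ⊔ C)?  L(d) = {D} ∪ {(A ⊓ ¬C)}
   clash {D, ¬D} at d — d ∈ (¬A ⊔ C)
2. Hence d : (¬A ⊔ C): entailed.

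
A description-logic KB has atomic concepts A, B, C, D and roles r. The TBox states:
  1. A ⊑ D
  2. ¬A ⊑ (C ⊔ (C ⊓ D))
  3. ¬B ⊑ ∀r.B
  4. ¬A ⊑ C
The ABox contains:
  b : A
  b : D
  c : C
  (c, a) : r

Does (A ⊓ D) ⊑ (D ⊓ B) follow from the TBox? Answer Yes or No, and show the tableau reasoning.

No

1. (A ⊓ D) ⊑ (D ⊓ B)  ⇔  ((A ⊓ D) ⊓ (¬D ⊔ ¬B)) unsat w.r.t. T
   open: L(x₀) ⊇ {A, D, ¬B, ∀r.B}
2. Hence (A ⊓ D) ⊑ (D ⊓ B): not entailed.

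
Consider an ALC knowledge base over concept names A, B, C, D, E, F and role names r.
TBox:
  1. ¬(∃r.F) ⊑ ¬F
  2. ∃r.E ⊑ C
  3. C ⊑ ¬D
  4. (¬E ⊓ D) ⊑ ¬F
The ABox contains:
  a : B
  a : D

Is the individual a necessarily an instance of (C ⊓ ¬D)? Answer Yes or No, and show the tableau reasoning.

No

1. a : (C ⊓ ¬D)?  L(a) = {B, D} ∪ {(¬C ⊔ D)}
   open: L(a) ⊇ {B, D, E, ¬C, ∀r.¬E, …} (+ ∃-successors) — a ∉ (C ⊓ ¬D) possible
2. Hence a : (C ⊓ ¬D): not entailed.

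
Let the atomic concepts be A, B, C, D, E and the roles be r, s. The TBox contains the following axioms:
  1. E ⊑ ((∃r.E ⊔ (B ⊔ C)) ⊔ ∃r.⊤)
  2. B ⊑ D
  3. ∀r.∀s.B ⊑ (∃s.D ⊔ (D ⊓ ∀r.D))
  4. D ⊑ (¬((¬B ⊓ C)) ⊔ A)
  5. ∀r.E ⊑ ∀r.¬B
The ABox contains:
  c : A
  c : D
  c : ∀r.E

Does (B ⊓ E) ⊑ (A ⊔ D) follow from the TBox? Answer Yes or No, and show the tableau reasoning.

1. (B ⊓ E) ⊑ (A ⊔ D)  ⇔  ((B ⊓ E) ⊓ (¬A ⊓ ¬D)) unsat w.r.t. T
   all branches close; clash {D, ¬D} at x₀
2. Hence (B ⊓ E) ⊑ (A ⊔ D): entailed.

Yes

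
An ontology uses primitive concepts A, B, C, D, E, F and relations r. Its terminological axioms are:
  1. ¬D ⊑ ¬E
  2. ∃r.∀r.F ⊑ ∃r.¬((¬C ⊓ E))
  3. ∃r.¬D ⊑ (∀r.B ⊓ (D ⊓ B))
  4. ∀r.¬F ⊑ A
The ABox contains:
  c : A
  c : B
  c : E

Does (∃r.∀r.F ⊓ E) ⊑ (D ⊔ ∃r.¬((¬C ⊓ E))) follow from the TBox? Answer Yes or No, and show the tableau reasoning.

Yes

1. (∃r.∀r.F ⊓ E) ⊑ (D ⊔ ∃r.¬((¬C ⊓ E)))  ⇔  ((∃r.∀r.F ⊓ E) ⊓ (¬D ⊓ ∀r.(¬C ⊓ E))) unsat w.r.t. T
   all branches close; clash {E, ¬E} at x₀
2. Hence (∃r.∀r.F ⊓ E) ⊑ (D ⊔ ∃r.¬((¬C ⊓ E))): entailed.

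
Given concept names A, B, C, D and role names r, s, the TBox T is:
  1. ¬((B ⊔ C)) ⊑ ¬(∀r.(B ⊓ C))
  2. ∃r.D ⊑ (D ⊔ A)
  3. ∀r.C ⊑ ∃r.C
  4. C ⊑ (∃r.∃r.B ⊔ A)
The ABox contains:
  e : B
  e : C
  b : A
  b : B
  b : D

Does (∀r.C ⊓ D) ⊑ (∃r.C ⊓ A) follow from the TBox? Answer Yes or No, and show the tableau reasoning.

1. (∀r.C ⊓ D) ⊑ (∃r.C ⊓ A)  ⇔  ((∀r.C ⊓ D) ⊓ (∀r.¬C ⊔ ¬A)) unsat w.r.t. T
   apply at x₀: ∀r.C⊑∃r.C
   open: L(x₀) ⊇ {B, D, ¬A, ¬C, ∀r.C, …} (+ ∃-successors)
2. Hence (∀r.C ⊓ D) ⊑ (∃r.C ⊓ A): not entailed.

No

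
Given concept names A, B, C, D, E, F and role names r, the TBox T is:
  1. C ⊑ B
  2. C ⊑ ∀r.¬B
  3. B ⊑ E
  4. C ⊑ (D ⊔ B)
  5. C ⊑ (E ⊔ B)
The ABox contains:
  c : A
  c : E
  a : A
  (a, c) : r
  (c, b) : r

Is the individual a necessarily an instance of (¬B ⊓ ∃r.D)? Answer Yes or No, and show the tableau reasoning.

No

1. a : (¬B ⊓ ∃r.D)?  L(a) = {A} ∪ {(B ⊔ ∀r.¬D)}
   open: L(a) ⊇ {A, ¬B, ¬C, ∀r.¬D} — a ∉ (¬B ⊓ ∃r.D) possible
2. Hence a : (¬B ⊓ ∃r.D): not entailed.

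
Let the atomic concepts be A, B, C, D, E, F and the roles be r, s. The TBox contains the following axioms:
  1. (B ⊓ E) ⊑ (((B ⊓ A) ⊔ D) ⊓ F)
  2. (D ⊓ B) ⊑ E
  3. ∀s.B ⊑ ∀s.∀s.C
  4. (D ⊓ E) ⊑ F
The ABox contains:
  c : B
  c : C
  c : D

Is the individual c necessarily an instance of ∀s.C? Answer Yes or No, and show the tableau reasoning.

1. c : ∀s.C?  L(c) = {B, C, D} ∪ {∃s.¬C}
   open: L(c) ⊇ {B, C, D, E, F, …} (+ ∃-successors) — c ∉ ∀s.C possible
2. Hence c : ∀s.C: not entailed.

No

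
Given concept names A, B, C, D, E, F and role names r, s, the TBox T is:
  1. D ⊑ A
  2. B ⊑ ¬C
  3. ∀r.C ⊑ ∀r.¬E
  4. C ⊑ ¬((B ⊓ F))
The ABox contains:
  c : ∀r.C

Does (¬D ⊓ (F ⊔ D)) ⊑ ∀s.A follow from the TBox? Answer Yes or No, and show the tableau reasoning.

No

1. (¬D ⊓ (F ⊔ D)) ⊑ ∀s.A  ⇔  ((¬D ⊓ (F ⊔ D)) ⊓ ∃s.¬A) unsat w.r.t. T
   open: L(x₀) ⊇ {F, ¬B, ¬C, ¬D, ∃r.¬C, …} (+ ∃-successors)
2. Hence (¬D ⊓ (F ⊔ D)) ⊑ ∀s.A: not entailed.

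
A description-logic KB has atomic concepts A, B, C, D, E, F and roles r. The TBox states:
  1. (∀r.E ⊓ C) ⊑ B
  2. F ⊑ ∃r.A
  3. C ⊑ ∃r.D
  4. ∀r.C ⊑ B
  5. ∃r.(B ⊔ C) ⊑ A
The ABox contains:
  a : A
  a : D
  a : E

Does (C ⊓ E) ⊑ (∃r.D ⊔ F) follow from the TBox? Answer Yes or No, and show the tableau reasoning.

Yes

1. (C ⊓ E) ⊑ (∃r.D ⊔ F)  ⇔  ((C ⊓ E) ⊓ (∀r.¬D ⊓ ¬F)) unsat w.r.t. T
   all branches close; clash {D, ¬D} at an ∃-successor
2. Hence (C ⊓ E) ⊑ (∃r.D ⊔ F): entailed.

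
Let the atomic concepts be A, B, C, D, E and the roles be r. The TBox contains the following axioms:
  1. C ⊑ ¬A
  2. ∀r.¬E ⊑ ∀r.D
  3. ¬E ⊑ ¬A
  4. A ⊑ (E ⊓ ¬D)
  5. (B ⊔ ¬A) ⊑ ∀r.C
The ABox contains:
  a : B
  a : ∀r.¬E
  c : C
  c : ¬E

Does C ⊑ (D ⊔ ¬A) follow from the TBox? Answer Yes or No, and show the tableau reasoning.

Yes

1. C ⊑ (D ⊔ ¬A)  ⇔  (C ⊓ (¬D ⊓ A)) unsat w.r.t. T
   all branches close; clash {A, ¬A} at x₀
2. Hence C ⊑ (D ⊔ ¬A): entailed.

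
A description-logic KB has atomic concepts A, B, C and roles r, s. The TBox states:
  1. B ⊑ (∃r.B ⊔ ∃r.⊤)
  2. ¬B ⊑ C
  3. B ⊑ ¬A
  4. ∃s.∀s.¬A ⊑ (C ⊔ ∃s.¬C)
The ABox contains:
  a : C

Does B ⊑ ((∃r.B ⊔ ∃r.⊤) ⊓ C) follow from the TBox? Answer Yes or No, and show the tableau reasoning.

1. B ⊑ ((∃r.B ⊔ ∃r.⊤) ⊓ C)  ⇔  (B ⊓ ((∀r.¬B ⊓ ∀r.⊥) ⊔ ¬C)) unsat w.r.t. T
   apply at x₀: B⊑(∃r.B ⊔ ∃r.⊤); B⊑¬A
   open: L(x₀) ⊇ {B, ¬A, ¬C, ∀s.∃s.A, ∃r.B} (+ ∃-successors)
2. Hence B ⊑ ((∃r.B ⊔ ∃r.⊤) ⊓ C): not entailed.

No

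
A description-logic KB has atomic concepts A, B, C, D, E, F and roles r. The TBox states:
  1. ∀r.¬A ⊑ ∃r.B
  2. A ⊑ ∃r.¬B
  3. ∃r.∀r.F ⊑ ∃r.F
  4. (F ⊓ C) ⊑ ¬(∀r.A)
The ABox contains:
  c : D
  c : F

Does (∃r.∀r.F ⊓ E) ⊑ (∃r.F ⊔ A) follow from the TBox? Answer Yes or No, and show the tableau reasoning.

Yes

1. (∃r.∀r.F ⊓ E) ⊑ (∃r.F ⊔ A)  ⇔  ((∃r.∀r.F ⊓ E) ⊓ (∀r.¬F ⊓ ¬A)) unsat w.r.t. T
   all branches close; clash {F, ¬F} at an ∃-successor
2. Hence (∃r.∀r.F ⊓ E) ⊑ (∃r.F ⊔ A): entailed.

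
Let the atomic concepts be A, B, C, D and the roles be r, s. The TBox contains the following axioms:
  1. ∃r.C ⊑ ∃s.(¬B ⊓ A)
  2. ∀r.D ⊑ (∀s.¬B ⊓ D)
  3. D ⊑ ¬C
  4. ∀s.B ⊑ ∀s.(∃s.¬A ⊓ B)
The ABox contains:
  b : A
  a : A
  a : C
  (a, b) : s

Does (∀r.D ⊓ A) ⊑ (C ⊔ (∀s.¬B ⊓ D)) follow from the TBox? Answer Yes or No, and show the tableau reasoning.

Yes

1. (∀r.D ⊓ A) ⊑ (C ⊔ (∀s.¬B ⊓ D))  ⇔  ((∀r.D ⊓ A) ⊓ (¬C ⊓ (∃s.B ⊔ ¬D))) unsat w.r.t. T
   all branches close; clash {D, ¬D} at x₀
2. Hence (∀r.D ⊓ A) ⊑ (C ⊔ (∀s.¬B ⊓ D)): entailed.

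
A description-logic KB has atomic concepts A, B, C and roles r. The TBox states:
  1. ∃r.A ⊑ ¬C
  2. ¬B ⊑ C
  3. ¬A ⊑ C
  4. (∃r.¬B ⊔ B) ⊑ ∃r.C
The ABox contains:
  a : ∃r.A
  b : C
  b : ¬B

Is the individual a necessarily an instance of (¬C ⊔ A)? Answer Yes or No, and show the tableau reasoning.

1. a : (¬C ⊔ A)?  L(a) = {∃r.A} ∪ {(C ⊓ ¬A)}
   clash {C, ¬C} at a — a ∈ (¬C ⊔ A)
2. Hence a : (¬C ⊔ A): entailed.

Yes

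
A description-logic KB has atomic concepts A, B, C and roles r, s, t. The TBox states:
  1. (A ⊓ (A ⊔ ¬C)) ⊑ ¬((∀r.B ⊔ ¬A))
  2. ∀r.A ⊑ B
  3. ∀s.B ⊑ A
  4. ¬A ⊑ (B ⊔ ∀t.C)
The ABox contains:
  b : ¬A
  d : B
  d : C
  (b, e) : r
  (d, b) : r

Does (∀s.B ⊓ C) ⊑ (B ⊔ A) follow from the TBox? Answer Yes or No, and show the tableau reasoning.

Yes

1. (∀s.B ⊓ C) ⊑ (B ⊔ A)  ⇔  ((∀s.B ⊓ C) ⊓ (¬B ⊓ ¬A)) unsat w.r.t. T
   all branches close; clash {B, ¬B} at x₀
2. Hence (∀s.B ⊓ C) ⊑ (B ⊔ A): entailed.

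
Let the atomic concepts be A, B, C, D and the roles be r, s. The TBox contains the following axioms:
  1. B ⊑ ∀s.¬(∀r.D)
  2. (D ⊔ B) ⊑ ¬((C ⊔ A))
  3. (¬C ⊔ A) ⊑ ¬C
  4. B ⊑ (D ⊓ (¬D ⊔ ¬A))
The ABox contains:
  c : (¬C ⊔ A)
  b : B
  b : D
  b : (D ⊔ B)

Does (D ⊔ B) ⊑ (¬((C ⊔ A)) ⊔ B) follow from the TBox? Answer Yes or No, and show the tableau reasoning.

Yes

1. (D ⊔ B) ⊑ (¬((C ⊔ A)) ⊔ B)  ⇔  ((D ⊔ B) ⊓ ((C ⊔ A) ⊓ ¬B)) unsat w.r.t. T
   all branches close; clash {B, ¬B} at x₀
2. Hence (D ⊔ B) ⊑ (¬((C ⊔ A)) ⊔ B): entailed.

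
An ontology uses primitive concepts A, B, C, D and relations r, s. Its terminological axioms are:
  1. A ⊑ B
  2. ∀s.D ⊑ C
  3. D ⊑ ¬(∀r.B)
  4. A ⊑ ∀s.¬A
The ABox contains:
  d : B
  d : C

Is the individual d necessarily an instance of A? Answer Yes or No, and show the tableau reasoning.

1. d : A?  L(d) = {B, C} ∪ {¬A}
   open: L(d) ⊇ {B, C, ¬A, ¬D} — d ∉ A possible
2. Hence d : A: not entailed.

No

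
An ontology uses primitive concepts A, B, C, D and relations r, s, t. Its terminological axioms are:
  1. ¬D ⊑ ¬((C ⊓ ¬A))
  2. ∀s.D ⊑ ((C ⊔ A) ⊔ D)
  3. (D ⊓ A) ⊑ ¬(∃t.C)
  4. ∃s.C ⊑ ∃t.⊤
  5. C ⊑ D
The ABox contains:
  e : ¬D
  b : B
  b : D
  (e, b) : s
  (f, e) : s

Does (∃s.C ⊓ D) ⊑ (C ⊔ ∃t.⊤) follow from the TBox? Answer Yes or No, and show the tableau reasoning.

Yes

1. (∃s.C ⊓ D) ⊑ (C ⊔ ∃t.⊤)  ⇔  ((∃s.C ⊓ D) ⊓ (¬C ⊓ ∀t.⊥)) unsat w.r.t. T
   all branches close; clash ⊥ at an ∃-successor
2. Hence (∃s.C ⊓ D) ⊑ (C ⊔ ∃t.⊤): entailed.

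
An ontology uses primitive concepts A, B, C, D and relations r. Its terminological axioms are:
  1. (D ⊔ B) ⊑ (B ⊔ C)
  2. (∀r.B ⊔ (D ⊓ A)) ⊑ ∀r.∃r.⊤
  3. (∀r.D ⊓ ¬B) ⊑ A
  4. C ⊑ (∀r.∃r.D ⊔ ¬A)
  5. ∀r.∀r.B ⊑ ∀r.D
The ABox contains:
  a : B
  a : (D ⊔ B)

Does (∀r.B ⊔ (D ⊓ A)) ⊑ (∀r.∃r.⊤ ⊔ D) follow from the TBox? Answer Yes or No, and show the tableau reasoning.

1. (∀r.B ⊔ (D ⊓ A)) ⊑ (∀r.∃r.⊤ ⊔ D)  ⇔  ((∀r.B ⊔ (D ⊓ A)) ⊓ (∃r.∀r.⊥ ⊓ ¬D)) unsat w.r.t. T
   all branches close; clash {D, ¬D} at x₀
2. Hence (∀r.B ⊔ (D ⊓ A)) ⊑ (∀r.∃r.⊤ ⊔ D): entailed.

Yes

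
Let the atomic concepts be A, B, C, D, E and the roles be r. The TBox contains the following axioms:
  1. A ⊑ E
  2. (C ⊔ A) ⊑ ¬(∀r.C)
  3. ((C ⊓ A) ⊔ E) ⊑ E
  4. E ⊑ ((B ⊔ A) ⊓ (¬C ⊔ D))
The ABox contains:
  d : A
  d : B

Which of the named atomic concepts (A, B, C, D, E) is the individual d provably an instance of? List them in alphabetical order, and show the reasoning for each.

1. d : A?  L(d) = {A, B} ∪ {¬A}
   clash {A, ¬A} at d — d ∈ A
2. d : B?  L(d) = {A, B} ∪ {¬B}
   clash {B, ¬B} at d — d ∈ B
3. d : C?  L(d) = {A, B} ∪ {¬C}
   apply at d: A⊑E
   open: L(d) ⊇ {A, B, E, ¬C, ∃r.¬C} (+ ∃-successors) — d ∉ C possible
4. d : D?  L(d) = {A, B} ∪ {¬D}
   apply at d: A⊑E
   open: L(d) ⊇ {A, B, E, ¬C, ¬D, …} (+ ∃-successors) — d ∉ D possible
5. d : E?  L(d) = {A, B} ∪ {¬E}
   clash {E, ¬E} at d — d ∈ E
6. Entailed for d: {A, B, E}

{A, B, E}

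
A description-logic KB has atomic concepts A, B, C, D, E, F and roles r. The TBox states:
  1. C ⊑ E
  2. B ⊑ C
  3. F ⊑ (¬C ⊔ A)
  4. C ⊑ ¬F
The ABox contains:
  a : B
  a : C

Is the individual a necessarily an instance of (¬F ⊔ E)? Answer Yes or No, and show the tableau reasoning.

1. a : (¬F ⊔ E)?  L(a) = {B, C} ∪ {(F ⊓ ¬E)}
   clash {E, ¬E} at a — a ∈ (¬F ⊔ E)
2. Hence a : (¬F ⊔ E): entailed.

Yes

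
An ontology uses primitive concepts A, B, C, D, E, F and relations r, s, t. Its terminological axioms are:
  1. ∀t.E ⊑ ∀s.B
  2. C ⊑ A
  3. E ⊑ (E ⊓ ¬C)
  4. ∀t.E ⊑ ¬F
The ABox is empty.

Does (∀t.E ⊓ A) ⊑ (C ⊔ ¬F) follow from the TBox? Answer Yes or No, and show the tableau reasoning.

1. (∀t.E ⊓ A) ⊑ (C ⊔ ¬F)  ⇔  ((∀t.E ⊓ A) ⊓ (¬C ⊓ F)) unsat w.r.t. T
   all branches close; clash {F, ¬F} at x₀
2. Hence (∀t.E ⊓ A) ⊑ (C ⊔ ¬F): entailed.

Yes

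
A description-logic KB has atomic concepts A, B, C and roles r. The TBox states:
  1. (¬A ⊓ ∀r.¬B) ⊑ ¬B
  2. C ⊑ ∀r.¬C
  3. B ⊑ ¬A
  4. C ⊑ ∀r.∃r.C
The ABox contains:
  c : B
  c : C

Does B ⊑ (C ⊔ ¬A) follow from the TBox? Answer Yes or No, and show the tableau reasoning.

Yes

1. B ⊑ (C ⊔ ¬A)  ⇔  (B ⊓ (¬C ⊓ A)) unsat w.r.t. T
   all branches close; clash {A, ¬A} at x₀
2. Hence B ⊑ (C ⊔ ¬A): entailed.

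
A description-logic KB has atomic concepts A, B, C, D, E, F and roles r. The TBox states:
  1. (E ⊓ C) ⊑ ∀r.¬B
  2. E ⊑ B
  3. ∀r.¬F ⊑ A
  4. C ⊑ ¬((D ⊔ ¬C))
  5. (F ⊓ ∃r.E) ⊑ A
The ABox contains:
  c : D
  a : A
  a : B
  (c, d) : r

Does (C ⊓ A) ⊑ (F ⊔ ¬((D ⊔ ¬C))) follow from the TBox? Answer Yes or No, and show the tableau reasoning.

1. (C ⊓ A) ⊑ (F ⊔ ¬((D ⊔ ¬C)))  ⇔  ((C ⊓ A) ⊓ (¬F ⊓ (D ⊔ ¬C))) unsat w.r.t. T
   all branches close; clash {C, ¬C} at x₀
2. Hence (C ⊓ A) ⊑ (F ⊔ ¬((D ⊔ ¬C))): entailed.

Yes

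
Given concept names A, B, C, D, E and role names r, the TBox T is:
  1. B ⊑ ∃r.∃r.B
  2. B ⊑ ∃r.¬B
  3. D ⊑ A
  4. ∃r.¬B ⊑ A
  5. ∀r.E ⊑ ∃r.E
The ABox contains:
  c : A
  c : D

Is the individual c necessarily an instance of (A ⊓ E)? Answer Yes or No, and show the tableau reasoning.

No

1. c : (A ⊓ E)?  L(c) = {A, D} ∪ {(¬A ⊔ ¬E)}
   open: L(c) ⊇ {A, D, ¬B, ¬E, ∃r.¬E} (+ ∃-successors) — c ∉ (A ⊓ E) possible
2. Hence c : (A ⊓ E): not entailed.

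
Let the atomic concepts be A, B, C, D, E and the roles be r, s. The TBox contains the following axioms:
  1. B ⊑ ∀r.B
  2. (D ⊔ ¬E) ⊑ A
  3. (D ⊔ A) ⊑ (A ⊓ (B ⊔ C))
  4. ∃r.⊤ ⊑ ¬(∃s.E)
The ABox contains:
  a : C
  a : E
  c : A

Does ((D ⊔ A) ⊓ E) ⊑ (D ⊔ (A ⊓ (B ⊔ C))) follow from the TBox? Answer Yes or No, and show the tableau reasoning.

Yes

1. ((D ⊔ A) ⊓ E) ⊑ (D ⊔ (A ⊓ (B ⊔ C)))  ⇔  (((D ⊔ A) ⊓ E) ⊓ (¬D ⊓ (¬A ⊔ (¬B ⊓ ¬C)))) unsat w.r.t. T
   all branches close; clash {C, ¬C} at x₀
2. Hence ((D ⊔ A) ⊓ E) ⊑ (D ⊔ (A ⊓ (B ⊔ C))): entailed.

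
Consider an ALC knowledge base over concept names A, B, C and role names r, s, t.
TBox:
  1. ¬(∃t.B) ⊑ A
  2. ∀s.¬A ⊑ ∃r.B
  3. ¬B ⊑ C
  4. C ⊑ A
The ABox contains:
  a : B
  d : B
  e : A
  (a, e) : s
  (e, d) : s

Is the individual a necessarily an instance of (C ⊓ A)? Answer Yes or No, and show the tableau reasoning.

No

1. a : (C ⊓ A)?  L(a) = {B} ∪ {(¬C ⊔ ¬A)}
   open: L(a) ⊇ {B, ¬C, ∃s.A, ∃t.B} (+ ∃-successors) — a ∉ (C ⊓ A) possible
2. Hence a : (C ⊓ A): not entailed.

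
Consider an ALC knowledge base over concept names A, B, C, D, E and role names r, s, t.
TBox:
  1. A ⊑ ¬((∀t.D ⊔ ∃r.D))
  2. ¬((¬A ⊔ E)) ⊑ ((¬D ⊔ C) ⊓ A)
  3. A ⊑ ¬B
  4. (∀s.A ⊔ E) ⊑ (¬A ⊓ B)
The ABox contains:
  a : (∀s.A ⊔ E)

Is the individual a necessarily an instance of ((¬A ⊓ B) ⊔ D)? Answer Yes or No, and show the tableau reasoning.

Yes

1. a : ((¬A ⊓ B) ⊔ D)?  L(a) = {(∀s.A ⊔ E)} ∪ {((A ⊔ ¬B) ⊓ ¬D)}
   clash {A, ¬A} at a — a ∈ ((¬A ⊓ B) ⊔ D)
2. Hence a : ((¬A ⊓ B) ⊔ D): entailed.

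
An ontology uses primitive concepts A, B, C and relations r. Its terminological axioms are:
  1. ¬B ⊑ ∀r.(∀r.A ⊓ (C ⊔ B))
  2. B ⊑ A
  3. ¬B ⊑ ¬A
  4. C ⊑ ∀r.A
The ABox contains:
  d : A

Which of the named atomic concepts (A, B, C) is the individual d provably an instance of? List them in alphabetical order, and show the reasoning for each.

1. d : A?  L(d) = {A} ∪ {¬A}
   clash {A, ¬A} at d — d ∈ A
2. d : B?  L(d) = {A} ∪ {¬B}
   clash {A, ¬A} at d — d ∈ B
3. d : C?  L(d) = {A} ∪ {¬C}
   open: L(d) ⊇ {A, B, ¬C} — d ∉ C possible
4. Entailed for d: {A, B}

{A, B}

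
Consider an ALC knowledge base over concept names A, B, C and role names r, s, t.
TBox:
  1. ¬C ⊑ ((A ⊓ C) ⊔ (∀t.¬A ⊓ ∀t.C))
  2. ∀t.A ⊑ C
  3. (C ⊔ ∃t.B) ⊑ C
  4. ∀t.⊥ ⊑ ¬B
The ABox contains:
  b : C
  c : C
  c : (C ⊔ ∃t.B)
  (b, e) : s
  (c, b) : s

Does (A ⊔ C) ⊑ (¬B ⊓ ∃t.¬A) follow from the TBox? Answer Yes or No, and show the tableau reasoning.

No

1. (A ⊔ C) ⊑ (¬B ⊓ ∃t.¬A)  ⇔  ((A ⊔ C) ⊓ (B ⊔ ∀t.A)) unsat w.r.t. T
   open: L(x₀) ⊇ {A, B, ¬C, ∀t.C, ∀t.¬A, …} (+ ∃-successors)
2. Hence (A ⊔ C) ⊑ (¬B ⊓ ∃t.¬A): not entailed.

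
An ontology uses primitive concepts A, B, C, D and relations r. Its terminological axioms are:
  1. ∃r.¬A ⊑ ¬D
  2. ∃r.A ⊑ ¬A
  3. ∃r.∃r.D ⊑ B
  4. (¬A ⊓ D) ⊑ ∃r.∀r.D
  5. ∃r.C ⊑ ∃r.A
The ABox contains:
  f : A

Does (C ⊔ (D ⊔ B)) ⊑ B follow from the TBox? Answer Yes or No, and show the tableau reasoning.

1. (C ⊔ (D ⊔ B)) ⊑ B  ⇔  ((C ⊔ (D ⊔ B)) ⊓ ¬B) unsat w.r.t. T
   open: L(x₀) ⊇ {A, C, ¬B, ∀r.A, ∀r.¬A, …}
2. Hence (C ⊔ (D ⊔ B)) ⊑ B: not entailed.

No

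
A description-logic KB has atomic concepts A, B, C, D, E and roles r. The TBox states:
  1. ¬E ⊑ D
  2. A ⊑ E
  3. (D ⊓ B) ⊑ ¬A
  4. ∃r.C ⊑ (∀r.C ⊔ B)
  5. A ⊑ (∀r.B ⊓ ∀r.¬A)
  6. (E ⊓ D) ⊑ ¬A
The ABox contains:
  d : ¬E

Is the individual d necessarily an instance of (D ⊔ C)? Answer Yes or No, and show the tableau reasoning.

Yes

1. d : (D ⊔ C)?  L(d) = {¬E} ∪ {(¬D ⊓ ¬C)}
   clash {D, ¬D} at d — d ∈ (D ⊔ C)
2. Hence d : (D ⊔ C): entailed.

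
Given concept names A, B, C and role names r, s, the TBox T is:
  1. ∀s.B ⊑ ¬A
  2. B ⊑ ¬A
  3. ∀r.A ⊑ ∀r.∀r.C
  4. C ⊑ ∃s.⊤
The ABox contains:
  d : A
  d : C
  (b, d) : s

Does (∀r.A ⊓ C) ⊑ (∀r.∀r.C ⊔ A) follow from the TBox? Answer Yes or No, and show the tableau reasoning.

1. (∀r.A ⊓ C) ⊑ (∀r.∀r.C ⊔ A)  ⇔  ((∀r.A ⊓ C) ⊓ (∃r.∃r.¬C ⊓ ¬A)) unsat w.r.t. T
   all branches close; clash {A, ¬A} at an ∃-successor
2. Hence (∀r.A ⊓ C) ⊑ (∀r.∀r.C ⊔ A): entailed.

Yes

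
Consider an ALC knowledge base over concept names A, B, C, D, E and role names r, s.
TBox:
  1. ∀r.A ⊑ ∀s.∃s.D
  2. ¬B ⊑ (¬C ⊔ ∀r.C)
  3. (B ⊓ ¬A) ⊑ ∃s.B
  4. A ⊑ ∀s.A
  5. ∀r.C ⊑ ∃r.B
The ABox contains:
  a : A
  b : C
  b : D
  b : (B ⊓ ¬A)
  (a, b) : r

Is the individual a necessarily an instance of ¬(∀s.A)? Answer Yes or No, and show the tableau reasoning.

No

1. a : ¬(∀s.A)?  L(a) = {A} ∪ {∀s.A}
   open: L(a) ⊇ {A, B, ∀s.A, ∃r.¬A, ∃r.¬C} (+ ∃-successors) — a ∉ ¬(∀s.A) possible
2. Hence a : ¬(∀s.A): not entailed.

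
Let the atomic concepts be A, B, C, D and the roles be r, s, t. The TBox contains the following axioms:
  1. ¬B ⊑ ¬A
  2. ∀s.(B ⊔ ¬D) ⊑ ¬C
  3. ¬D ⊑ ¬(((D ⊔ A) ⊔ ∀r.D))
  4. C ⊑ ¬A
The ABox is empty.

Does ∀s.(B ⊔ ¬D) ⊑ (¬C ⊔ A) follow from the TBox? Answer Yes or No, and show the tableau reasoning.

Yes

1. ∀s.(B ⊔ ¬D) ⊑ (¬C ⊔ A)  ⇔  (∀s.(B ⊔ ¬D) ⊓ (C ⊓ ¬A)) unsat w.r.t. T
   all branches close; clash {C, ¬C} at x₀
2. Hence ∀s.(B ⊔ ¬D) ⊑ (¬C ⊔ A): entailed.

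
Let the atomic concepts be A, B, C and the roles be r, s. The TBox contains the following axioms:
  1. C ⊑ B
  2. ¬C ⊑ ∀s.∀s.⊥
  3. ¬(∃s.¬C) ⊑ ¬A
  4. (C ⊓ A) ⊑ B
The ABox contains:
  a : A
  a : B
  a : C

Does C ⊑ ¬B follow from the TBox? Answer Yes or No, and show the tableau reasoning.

1. C ⊑ ¬B  ⇔  (C ⊓ B) unsat w.r.t. T
   open: L(x₀) ⊇ {B, C, ∃s.¬C} (+ ∃-successors)
2. Hence C ⊑ ¬B: not entailed.

No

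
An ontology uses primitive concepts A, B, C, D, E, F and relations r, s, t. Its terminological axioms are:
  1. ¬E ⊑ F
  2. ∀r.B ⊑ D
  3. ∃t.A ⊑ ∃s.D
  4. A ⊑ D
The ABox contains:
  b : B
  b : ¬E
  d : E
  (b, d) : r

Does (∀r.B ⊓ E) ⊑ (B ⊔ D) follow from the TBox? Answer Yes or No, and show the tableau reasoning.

1. (∀r.B ⊓ E) ⊑ (B ⊔ D)  ⇔  ((∀r.B ⊓ E) ⊓ (¬B ⊓ ¬D)) unsat w.r.t. T
   all branches close; clash {D, ¬D} at x₀
2. Hence (∀r.B ⊓ E) ⊑ (B ⊔ D): entailed.

Yes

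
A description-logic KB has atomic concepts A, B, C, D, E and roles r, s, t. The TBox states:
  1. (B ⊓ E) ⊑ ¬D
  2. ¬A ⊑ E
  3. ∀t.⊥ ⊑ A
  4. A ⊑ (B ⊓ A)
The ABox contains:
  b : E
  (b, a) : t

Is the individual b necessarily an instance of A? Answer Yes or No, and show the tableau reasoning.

1. b : A?  L(b) = {E} ∪ {¬A}
   open: L(b) ⊇ {E, ¬A, ¬B, ∃t.⊤} (+ ∃-successors) — b ∉ A possible
2. Hence b : A: not entailed.

No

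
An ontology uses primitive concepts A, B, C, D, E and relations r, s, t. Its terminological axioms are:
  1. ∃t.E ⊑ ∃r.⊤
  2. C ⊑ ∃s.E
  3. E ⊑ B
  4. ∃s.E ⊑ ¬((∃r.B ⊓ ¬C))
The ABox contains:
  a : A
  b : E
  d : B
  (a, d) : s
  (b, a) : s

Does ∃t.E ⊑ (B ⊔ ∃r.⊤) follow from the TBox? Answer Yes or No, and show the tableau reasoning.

Yes

1. ∃t.E ⊑ (B ⊔ ∃r.⊤)  ⇔  (∃t.E ⊓ (¬B ⊓ ∀r.⊥)) unsat w.r.t. T
   all branches close; clash {B, ¬B} at x₀
2. Hence ∃t.E ⊑ (B ⊔ ∃r.⊤): entailed.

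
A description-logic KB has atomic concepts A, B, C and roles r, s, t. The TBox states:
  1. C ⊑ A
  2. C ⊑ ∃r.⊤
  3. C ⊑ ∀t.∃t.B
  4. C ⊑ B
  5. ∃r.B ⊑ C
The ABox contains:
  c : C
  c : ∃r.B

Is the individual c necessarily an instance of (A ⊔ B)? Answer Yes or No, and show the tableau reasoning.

1. c : (A ⊔ B)?  L(c) = {C, ∃r.B} ∪ {(¬A ⊓ ¬B)}
   clash {A, ¬A} at c — c ∈ (A ⊔ B)
2. Hence c : (A ⊔ B): entailed.

Yes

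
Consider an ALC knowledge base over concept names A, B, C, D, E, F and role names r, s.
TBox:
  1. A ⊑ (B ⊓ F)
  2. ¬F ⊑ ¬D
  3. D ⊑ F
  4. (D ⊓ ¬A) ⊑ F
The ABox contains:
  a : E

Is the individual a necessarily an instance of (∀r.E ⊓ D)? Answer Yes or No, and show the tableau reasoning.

No

1. a : (∀r.E ⊓ D)?  L(a) = {E} ∪ {(∃r.¬E ⊔ ¬D)}
   open: L(a) ⊇ {E, F, ¬A, ∃r.¬E} (+ ∃-successors) — a ∉ (∀r.E ⊓ D) possible
2. Hence a : (∀r.E ⊓ D): not entailed.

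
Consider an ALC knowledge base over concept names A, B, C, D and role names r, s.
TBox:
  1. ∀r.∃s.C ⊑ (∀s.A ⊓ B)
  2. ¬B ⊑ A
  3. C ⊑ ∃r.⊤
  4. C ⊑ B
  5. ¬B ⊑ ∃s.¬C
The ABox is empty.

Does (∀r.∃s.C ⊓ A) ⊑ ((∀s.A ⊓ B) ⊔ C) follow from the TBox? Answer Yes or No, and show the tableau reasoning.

1. (∀r.∃s.C ⊓ A) ⊑ ((∀s.A ⊓ B) ⊔ C)  ⇔  ((∀r.∃s.C ⊓ A) ⊓ ((∃s.¬A ⊔ ¬B) ⊓ ¬C)) unsat w.r.t. T
   all branches close; clash {B, ¬B} at x₀
2. Hence (∀r.∃s.C ⊓ A) ⊑ ((∀s.A ⊓ B) ⊔ C): entailed.

Yes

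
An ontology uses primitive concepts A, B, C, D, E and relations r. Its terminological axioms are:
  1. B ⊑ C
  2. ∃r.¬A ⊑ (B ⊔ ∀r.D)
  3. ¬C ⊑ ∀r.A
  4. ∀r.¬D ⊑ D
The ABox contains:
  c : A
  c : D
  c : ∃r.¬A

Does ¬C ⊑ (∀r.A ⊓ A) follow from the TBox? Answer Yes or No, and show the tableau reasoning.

1. ¬C ⊑ (∀r.A ⊓ A)  ⇔  (¬C ⊓ (∃r.¬A ⊔ ¬A)) unsat w.r.t. T
   apply at x₀: ¬C⊑∀r.A
   open: L(x₀) ⊇ {¬A, ¬B, ¬C, ∀r.A, ∃r.D} (+ ∃-successors)
2. Hence ¬C ⊑ (∀r.A ⊓ A): not entailed.

No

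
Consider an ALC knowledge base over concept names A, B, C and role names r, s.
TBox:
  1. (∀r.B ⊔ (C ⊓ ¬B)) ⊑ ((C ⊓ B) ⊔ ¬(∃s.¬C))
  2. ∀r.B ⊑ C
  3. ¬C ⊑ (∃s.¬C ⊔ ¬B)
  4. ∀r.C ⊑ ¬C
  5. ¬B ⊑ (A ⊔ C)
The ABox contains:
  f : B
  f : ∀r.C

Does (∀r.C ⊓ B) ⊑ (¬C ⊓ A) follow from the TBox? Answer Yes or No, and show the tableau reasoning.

No

1. (∀r.C ⊓ B) ⊑ (¬C ⊓ A)  ⇔  ((∀r.C ⊓ B) ⊓ (C ⊔ ¬A)) unsat w.r.t. T
   apply at x₀: ∀r.C⊑¬C
   open: L(x₀) ⊇ {B, ¬A, ¬C, ∀r.C, ∃r.¬B, …} (+ ∃-successors)
2. Hence (∀r.C ⊓ B) ⊑ (¬C ⊓ A): not entailed.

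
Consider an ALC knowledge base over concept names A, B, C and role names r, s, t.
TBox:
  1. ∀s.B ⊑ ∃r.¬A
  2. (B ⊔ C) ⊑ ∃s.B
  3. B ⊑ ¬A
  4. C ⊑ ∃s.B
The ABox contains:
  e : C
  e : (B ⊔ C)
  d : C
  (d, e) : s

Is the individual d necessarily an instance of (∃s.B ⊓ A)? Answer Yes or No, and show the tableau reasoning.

1. d : (∃s.B ⊓ A)?  L(d) = {C} ∪ {(∀s.¬B ⊔ ¬A)}
   apply at d: C⊑∃s.B
   open: L(d) ⊇ {C, ¬A, ¬B, ∃s.B, ∃s.¬B} (+ ∃-successors) — d ∉ (∃s.B ⊓ A) possible
2. Hence d : (∃s.B ⊓ A): not entailed.

No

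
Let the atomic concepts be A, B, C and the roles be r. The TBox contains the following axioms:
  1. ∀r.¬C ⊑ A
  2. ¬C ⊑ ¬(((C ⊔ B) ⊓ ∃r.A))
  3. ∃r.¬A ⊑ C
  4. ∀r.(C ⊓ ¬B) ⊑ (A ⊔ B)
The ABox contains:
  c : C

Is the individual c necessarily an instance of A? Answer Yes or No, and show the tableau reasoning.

No

1. c : A?  L(c) = {C} ∪ {¬A}
   open: L(c) ⊇ {C, ¬A, ∃r.(¬C ⊔ B), ∃r.C} (+ ∃-successors) — c ∉ A possible
2. Hence c : A: not entailed.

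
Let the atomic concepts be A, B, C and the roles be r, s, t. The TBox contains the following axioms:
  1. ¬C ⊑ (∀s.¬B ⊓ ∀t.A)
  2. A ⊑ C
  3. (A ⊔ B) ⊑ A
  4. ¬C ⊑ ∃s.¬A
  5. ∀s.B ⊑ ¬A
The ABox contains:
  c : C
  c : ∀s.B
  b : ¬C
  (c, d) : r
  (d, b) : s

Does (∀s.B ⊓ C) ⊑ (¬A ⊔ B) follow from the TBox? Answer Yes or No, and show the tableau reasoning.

1. (∀s.B ⊓ C) ⊑ (¬A ⊔ B)  ⇔  ((∀s.B ⊓ C) ⊓ (A ⊓ ¬B)) unsat w.r.t. T
   all branches close; clash {A, ¬A} at x₀
2. Hence (∀s.B ⊓ C) ⊑ (¬A ⊔ B): entailed.

Yes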